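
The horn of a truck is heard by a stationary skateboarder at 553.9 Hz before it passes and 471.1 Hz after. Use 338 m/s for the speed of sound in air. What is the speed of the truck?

f₁/f₂ = (v + v_s)/(v − v_s), so v_s = v · (f₁ − f₂)/(f₁ + f₂).
v_s = 338 × (553.9 − 471.1)/(553.9 + 471.1) = 338 × 82.8/1025.0 ≈ 27 m/s.

27 m/s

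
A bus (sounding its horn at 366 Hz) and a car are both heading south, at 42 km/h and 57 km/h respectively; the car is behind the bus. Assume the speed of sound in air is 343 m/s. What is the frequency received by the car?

370 Hz

42 km/h = 11.67 m/s; 57 km/h = 15.83 m/s.
The car is behind, so the bus is moving away from it while the car is moving toward the bus.
Both move, so f' = f · (v + v_o)/(v + v_s).
f' = 366 × (343 + 15.83)/(343 + 11.67) = 366 × 358.83/354.67 ≈ 370 Hz.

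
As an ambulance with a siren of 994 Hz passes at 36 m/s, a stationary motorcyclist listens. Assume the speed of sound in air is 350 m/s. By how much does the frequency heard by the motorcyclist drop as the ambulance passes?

Approaching: f₁ = f · v/(v − v_s) = 994 × 350/314 ≈ 1108 Hz.
Receding: f₂ = f · v/(v + v_s) = 994 × 350/386 ≈ 901 Hz.
Drop: f₁ − f₂ = 2f·v·v_s/(v² − v_s²) = 2 × 994 × 350 × 36/(350² − 36²) ≈ 207 Hz.

207 Hz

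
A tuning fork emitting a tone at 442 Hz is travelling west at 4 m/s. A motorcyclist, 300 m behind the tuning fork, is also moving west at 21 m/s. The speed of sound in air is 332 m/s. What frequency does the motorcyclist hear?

464 Hz

The motorcyclist is behind, so the tuning fork is moving away from it while the motorcyclist is moving toward the tuning fork.
Both move, so f' = f · (v + v_o)/(v + v_s).
f' = 442 × (332 + 21)/(332 + 4) = 442 × 353/336 ≈ 464 Hz.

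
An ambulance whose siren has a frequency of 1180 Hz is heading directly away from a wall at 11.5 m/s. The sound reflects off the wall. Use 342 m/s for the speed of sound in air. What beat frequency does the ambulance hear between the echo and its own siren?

77 Hz

The wall receives the sound from a moving source: f₁ = f₀ · v/(v + v_e) = 1180 × 342/353.5 ≈ 1141.6 Hz.
On the return leg the ambulance is a moving observer: f₂ = f₁ · (v − v_e)/v = 1141.6 × 330.5/342 ≈ 1103.2 Hz.
Beat against the emitted tone: |f₂ − f₀| = 2v_e·f₀/(v + v_e) = 2 × 11.5 × 1180/353.5 ≈ 77 Hz.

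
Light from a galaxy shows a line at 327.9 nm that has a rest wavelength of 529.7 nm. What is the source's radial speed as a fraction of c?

λ'/λ₀ = 0.6190 < 1 (blueshift), so the source is approaching.
λ'/λ₀ = √((1 − β)/(1 + β)) for an approaching source ⇒ β = (1 − r²)/(1 + r²) with r = λ'/λ₀.
β = (1 − 0.3832)/(1 + 0.3832) ≈ 0.446.

0.446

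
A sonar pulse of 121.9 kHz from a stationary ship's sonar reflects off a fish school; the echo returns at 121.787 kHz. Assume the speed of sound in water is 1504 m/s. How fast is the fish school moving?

Double Doppler shift off a moving reflector: f₂ = f₀ · (v + u)/(v − u) (u > 0 toward emitter).
Rearranging, u = v · (f₂ − f₀)/(f₂ + f₀) = 1504 × -0.113/243.687 ≈ -0.70 m/s.
So the fish school is moving at 0.70 m/s away from the emitter.

0.70 m/s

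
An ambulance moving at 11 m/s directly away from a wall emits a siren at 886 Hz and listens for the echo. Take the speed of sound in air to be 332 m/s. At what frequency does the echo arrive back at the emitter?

829 Hz

The wall receives the sound from a moving source: f₁ = f₀ · v/(v + v_e) = 886 × 332/343 ≈ 858 Hz.
On the return leg the ambulance is a moving observer: f₂ = f₁ · (v − v_e)/v = 858 × 321/332 ≈ 829 Hz.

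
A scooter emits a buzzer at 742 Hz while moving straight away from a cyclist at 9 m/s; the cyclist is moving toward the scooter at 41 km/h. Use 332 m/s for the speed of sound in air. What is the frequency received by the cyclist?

41 km/h = 11.39 m/s.
General Doppler shift: f' = f · (v + v_o)/(v + v_s).
f' = 742 × (332 + 11.39)/(332 + 9) = 742 × 343.39/341 ≈ 747 Hz.

747 Hz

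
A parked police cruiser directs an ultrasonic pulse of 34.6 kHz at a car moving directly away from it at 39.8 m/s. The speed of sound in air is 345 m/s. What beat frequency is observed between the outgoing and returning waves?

7157 Hz

The car first receives the wave as a moving observer: f₁ = f₀ · (v − u)/v = 34.6 × (345 − 39.8)/345 ≈ 30.61 kHz.
The reflection then acts as a moving source: f₂ = f₁ · v/(v + u) ≈ 27.44 kHz.
Beat frequency (with f₀ = 34600 Hz): |f₂ − f₀| = 2u·f₀/(v + u) = 2 × 39.8 × 34600/384.8 ≈ 7157 Hz.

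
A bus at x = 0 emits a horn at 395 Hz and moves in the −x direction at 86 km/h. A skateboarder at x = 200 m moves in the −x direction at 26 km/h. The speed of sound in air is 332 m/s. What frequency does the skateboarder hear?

377 Hz

86 km/h = 23.89 m/s; 26 km/h = 7.222 m/s.
The observer lies on the +x side, so the source is heading away from the observer and the observer is heading toward the source.
With source receding and observer approaching, f' = f · (v + v_o)/(v + v_s).
f' = 395 × (332 + 7.222)/(332 + 23.89) = 395 × 339.22/355.89 ≈ 377 Hz.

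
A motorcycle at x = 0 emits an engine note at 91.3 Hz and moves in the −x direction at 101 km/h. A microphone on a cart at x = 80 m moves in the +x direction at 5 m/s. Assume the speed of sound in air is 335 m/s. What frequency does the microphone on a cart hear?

101 km/h = 28.06 m/s.
The observer lies on the +x side, so the source is heading away from the observer and the observer is heading away from the source.
General Doppler shift: f' = f · (v − v_o)/(v + v_s).
f' = 91.3 × (335 − 5)/(335 + 28.06) = 91.3 × 330/363.06 ≈ 83 Hz.

83 Hz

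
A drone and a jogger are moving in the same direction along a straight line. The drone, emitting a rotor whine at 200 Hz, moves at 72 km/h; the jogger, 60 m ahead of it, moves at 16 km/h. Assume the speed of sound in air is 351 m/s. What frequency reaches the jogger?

209 Hz

72 km/h = 20 m/s; 16 km/h = 4.444 m/s.
The jogger is ahead, so the drone is moving toward it while the jogger is moving away from the drone.
General Doppler shift: f' = f · (v − v_o)/(v − v_s).
f' = 200 × (351 − 4.444)/(351 − 20) = 200 × 346.56/331 ≈ 209 Hz.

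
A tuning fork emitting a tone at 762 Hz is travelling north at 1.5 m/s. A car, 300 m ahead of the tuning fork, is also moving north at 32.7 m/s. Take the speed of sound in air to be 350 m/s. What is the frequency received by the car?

The car is ahead, so the tuning fork is moving toward it while the car is moving away from the tuning fork.
General Doppler shift: f' = f · (v − v_o)/(v − v_s).
f' = 762 × (350 − 32.7)/(350 − 1.5) = 762 × 317.3/348.5 ≈ 694 Hz.

694 Hz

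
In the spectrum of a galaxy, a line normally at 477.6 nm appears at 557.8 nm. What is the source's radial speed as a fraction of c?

λ'/λ₀ = 1.1679 > 1 (redshift), so the source is receding.
λ'/λ₀ = √((1 + β)/(1 − β)) for a receding source ⇒ β = (r² − 1)/(r² + 1) with r = λ'/λ₀.
β = (1.3640 − 1)/(1.3640 + 1) ≈ 0.154.

0.154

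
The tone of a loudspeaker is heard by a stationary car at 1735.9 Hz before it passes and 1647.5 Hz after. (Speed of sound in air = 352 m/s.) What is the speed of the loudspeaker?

f₁/f₂ = (v + v_s)/(v − v_s), so v_s = v · (f₁ − f₂)/(f₁ + f₂).
v_s = 352 × (1735.9 − 1647.5)/(1735.9 + 1647.5) = 352 × 88.4/3383.4 ≈ 9.2 m/s.

9.2 m/s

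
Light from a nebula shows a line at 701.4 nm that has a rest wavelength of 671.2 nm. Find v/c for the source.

0.044c

λ'/λ₀ = 1.0450 > 1 (redshift), so the source is receding.
λ'/λ₀ = √((1 + β)/(1 − β)) for a receding source ⇒ β = (r² − 1)/(r² + 1) with r = λ'/λ₀.
β = (1.0920 − 1)/(1.0920 + 1) ≈ 0.044.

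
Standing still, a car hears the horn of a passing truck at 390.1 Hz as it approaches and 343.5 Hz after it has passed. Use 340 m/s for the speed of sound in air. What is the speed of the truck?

f₁/f₂ = (v + v_s)/(v − v_s), so v_s = v · (f₁ − f₂)/(f₁ + f₂).
v_s = 340 × (390.1 − 343.5)/(390.1 + 343.5) = 340 × 46.6/733.6 ≈ 21.6 m/s.

21.6 m/s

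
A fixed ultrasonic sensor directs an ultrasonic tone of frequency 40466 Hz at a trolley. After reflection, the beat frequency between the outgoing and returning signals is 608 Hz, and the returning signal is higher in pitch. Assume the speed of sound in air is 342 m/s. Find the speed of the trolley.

2.55 m/s

Double Doppler shift off a moving reflector: f₂ = f₀ · (v + u)/(v − u) (u > 0 toward emitter).
Returning signal is higher, so f₂ = f₀ + Δf = 40466 + 608 = 41074 Hz.
Rearranging, u = v · (f₂ − f₀)/(f₂ + f₀) = 342 × 608/81540 ≈ 2.55 m/s.
So the trolley is moving at 2.55 m/s toward the emitter.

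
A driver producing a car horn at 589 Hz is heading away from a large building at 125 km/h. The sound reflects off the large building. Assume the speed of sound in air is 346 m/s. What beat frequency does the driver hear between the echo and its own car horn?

125 km/h = 34.72 m/s.
The large building receives the sound from a moving source: f₁ = f₀ · v/(v + v_e) = 589 × 346/380.72 ≈ 535.3 Hz.
On the return leg the driver is a moving observer: f₂ = f₁ · (v − v_e)/v = 535.3 × 311.28/346 ≈ 481.6 Hz.
Equivalently f₂ = f₀ · (v − v_e)/(v + v_e).
Beat against the emitted tone: |f₂ − f₀| = 2v_e·f₀/(v + v_e) = 2 × 34.72 × 589/380.72 ≈ 107 Hz.

107 Hz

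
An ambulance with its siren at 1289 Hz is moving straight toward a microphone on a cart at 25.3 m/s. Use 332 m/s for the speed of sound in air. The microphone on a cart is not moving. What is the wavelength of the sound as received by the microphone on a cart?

Only the source moves, toward the listener, so f' = f · v/(v − v_s).
f' = 1289 × 332/(332 − 25.3) ≈ 1395 Hz.
λ' = v/f' = 332/1395.33 ≈ 23.8 cm.

23.8 cm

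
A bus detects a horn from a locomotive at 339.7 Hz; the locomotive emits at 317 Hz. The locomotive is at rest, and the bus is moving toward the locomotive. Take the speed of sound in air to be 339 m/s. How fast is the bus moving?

24.3 m/s

f' = f · (v + v_o)/v ⇒ v_o = v · |f'/f − 1|.
v_o = 339 × |339.7/317 − 1| = 339 × 0.07161 ≈ 24.3 m/s.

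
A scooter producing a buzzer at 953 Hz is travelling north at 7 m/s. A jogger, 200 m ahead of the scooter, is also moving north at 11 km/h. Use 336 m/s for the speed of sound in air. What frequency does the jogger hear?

11 km/h = 3.056 m/s.
The jogger is ahead, so the scooter is moving toward it while the jogger is moving away from the scooter.
Both move, so f' = f · (v − v_o)/(v − v_s).
f' = 953 × (336 − 3.056)/(336 − 7) = 953 × 332.94/329 ≈ 964 Hz.

964 Hz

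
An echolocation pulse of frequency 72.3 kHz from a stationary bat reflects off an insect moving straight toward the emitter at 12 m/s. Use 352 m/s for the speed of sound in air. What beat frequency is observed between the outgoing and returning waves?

5104 Hz

At the insect (a moving observer), f₁ = f₀ · (v + u)/v = 72.3 × 364/352 ≈ 74.76 kHz.
On reflection it acts as a source moving toward the stationary detector: f₂ = f₁ · v/(v − u) = 74.76 × 352/340 ≈ 77.40 kHz.
Beat frequency (with f₀ = 72300 Hz): |f₂ − f₀| = 2u·f₀/(v − u) = 2 × 12 × 72300/340 ≈ 5104 Hz.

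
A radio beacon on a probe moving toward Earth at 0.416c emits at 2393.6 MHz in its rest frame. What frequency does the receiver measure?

3727.1 MHz

Relativistic Doppler for frequency: f' = f₀ · √((1 + β)/(1 − β)).
f' = 2393.6 × √(1.4160/0.5840) = 2393.6 × 1.55713 ≈ 3727.1 MHz.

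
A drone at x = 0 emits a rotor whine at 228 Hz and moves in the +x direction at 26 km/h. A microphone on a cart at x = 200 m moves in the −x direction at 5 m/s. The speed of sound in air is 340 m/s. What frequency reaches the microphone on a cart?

26 km/h = 7.222 m/s.
The observer lies on the +x side, so the source is heading toward the observer and the observer is heading toward the source.
General Doppler shift: f' = f · (v + v_o)/(v − v_s).
f' = 228 × (340 + 5)/(340 − 7.222) = 228 × 345/332.78 ≈ 236 Hz.

236 Hz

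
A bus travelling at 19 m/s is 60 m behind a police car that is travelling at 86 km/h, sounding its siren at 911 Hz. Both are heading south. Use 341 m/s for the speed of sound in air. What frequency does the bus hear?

86 km/h = 23.89 m/s.
The bus is behind, so the police car is moving away from it while the bus is moving toward the police car.
With source receding and observer approaching, f' = f · (v + v_o)/(v + v_s).
f' = 911 × (341 + 19)/(341 + 23.89) = 911 × 360/364.89 ≈ 899 Hz.

899 Hz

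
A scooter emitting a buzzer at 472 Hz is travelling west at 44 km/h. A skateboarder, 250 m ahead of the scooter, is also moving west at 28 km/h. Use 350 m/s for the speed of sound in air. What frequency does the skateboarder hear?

478 Hz

44 km/h = 12.22 m/s; 28 km/h = 7.778 m/s.
The skateboarder is ahead, so the scooter is moving toward it while the skateboarder is moving away from the scooter.
With source approaching and observer receding, f' = f · (v − v_o)/(v − v_s).
f' = 472 × (350 − 7.778)/(350 − 12.22) = 472 × 342.22/337.78 ≈ 478 Hz.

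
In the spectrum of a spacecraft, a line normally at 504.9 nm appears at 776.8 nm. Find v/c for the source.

λ'/λ₀ = 1.5385 > 1 (redshift), so the source is receding.
λ'/λ₀ = √((1 + β)/(1 − β)) for a receding source ⇒ β = (r² − 1)/(r² + 1) with r = λ'/λ₀.
β = (2.3671 − 1)/(2.3671 + 1) ≈ 0.406.

0.406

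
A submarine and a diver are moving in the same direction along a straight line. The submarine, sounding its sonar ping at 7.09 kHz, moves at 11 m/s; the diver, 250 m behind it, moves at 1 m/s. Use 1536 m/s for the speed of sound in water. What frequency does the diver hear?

The diver is behind, so the submarine is moving away from it while the diver is moving toward the submarine.
With source receding and observer approaching, f' = f · (v + v_o)/(v + v_s).
f' = 7.09 × (1536 + 1)/(1536 + 11) = 7.09 × 1537/1547 ≈ 7.04 kHz.

7.04 kHz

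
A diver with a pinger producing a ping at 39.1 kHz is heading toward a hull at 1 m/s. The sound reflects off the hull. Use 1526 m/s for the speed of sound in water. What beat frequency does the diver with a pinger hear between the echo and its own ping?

The hull receives the sound from a moving source: f₁ = f₀ · v/(v − v_e) = 39.1 × 1526/1525 ≈ 39.1256 kHz.
On the return leg the diver with a pinger is a moving observer: f₂ = f₁ · (v + v_e)/v = 39.1256 × 1527/1526 ≈ 39.1513 kHz.
Beat against the emitted tone (with f₀ = 39100 Hz): |f₂ − f₀| = 2v_e·f₀/(v − v_e) = 2 × 1 × 39100/1525 ≈ 51.3 Hz.

51.3 Hz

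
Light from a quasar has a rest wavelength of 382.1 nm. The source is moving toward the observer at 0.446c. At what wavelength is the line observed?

Relativistic Doppler for wavelength: λ' = λ₀ · √((1 − β)/(1 + β)).
λ' = 382.1 × √(0.5540/1.4460) = 382.1 × 0.61897 ≈ 236.5 nm.

236.5 nm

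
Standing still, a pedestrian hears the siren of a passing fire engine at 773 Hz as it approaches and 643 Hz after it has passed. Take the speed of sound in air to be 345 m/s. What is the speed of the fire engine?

32 m/s

f₁/f₂ = (v + v_s)/(v − v_s), so v_s = v · (f₁ − f₂)/(f₁ + f₂).
v_s = 345 × (773 − 643)/(773 + 643) = 345 × 130/1416 ≈ 32 m/s.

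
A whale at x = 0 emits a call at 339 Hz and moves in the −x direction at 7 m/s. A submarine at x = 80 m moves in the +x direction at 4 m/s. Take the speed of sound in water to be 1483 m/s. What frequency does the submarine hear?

336 Hz

The observer lies on the +x side, so the source is heading away from the observer and the observer is heading away from the source.
Both move, so f' = f · (v − v_o)/(v + v_s).
f' = 339 × (1483 − 4)/(1483 + 7) = 339 × 1479/1490 ≈ 336 Hz.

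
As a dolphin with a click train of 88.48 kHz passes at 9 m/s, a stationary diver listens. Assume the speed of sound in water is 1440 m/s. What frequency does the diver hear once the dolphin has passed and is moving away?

Receding: f₂ = f · v/(v + v_s) = 88.48 × 1440/1449 ≈ 87.9 kHz.

87.9 kHz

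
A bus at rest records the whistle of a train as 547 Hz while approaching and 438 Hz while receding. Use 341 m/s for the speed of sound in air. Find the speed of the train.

f₁/f₂ = (v + v_s)/(v − v_s), so v_s = v · (f₁ − f₂)/(f₁ + f₂).
v_s = 341 × (547 − 438)/(547 + 438) = 341 × 109/985 ≈ 38 m/s.

38 m/s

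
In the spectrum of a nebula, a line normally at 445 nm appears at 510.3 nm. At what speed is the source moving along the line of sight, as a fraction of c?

λ'/λ₀ = 1.1467 > 1 (redshift), so the source is receding.
λ'/λ₀ = √((1 + β)/(1 − β)) for a receding source ⇒ β = (r² − 1)/(r² + 1) with r = λ'/λ₀.
β = (1.3150 − 1)/(1.3150 + 1) ≈ 0.136.

0.136c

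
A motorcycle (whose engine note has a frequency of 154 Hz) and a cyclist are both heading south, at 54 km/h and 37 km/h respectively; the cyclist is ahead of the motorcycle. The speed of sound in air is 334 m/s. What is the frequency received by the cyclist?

156 Hz

54 km/h = 15 m/s; 37 km/h = 10.28 m/s.
The cyclist is ahead, so the motorcycle is moving toward it while the cyclist is moving away from the motorcycle.
With source approaching and observer receding, f' = f · (v − v_o)/(v − v_s).
f' = 154 × (334 − 10.28)/(334 − 15) = 154 × 323.72/319 ≈ 156 Hz.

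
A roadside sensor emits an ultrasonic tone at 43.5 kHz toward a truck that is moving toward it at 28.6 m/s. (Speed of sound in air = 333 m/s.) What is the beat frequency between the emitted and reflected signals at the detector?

8174 Hz

The truck first receives the wave as a moving observer: f₁ = f₀ · (v + u)/v = 43.5 × (333 + 28.6)/333 ≈ 47.24 kHz.
The reflection then acts as a moving source: f₂ = f₁ · v/(v − u) ≈ 51.67 kHz.
Equivalently f₂ = f₀ · (v + u)/(v − u).
Beat frequency (with f₀ = 43500 Hz): |f₂ − f₀| = 2u·f₀/(v − u) = 2 × 28.6 × 43500/304.4 ≈ 8174 Hz.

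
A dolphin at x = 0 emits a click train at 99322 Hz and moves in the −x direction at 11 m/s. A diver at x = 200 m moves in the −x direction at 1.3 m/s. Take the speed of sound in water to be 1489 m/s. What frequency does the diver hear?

98680 Hz

The observer lies on the +x side, so the source is heading away from the observer and the observer is heading toward the source.
General Doppler shift: f' = f · (v + v_o)/(v + v_s).
f' = 99322 × (1489 + 1.3)/(1489 + 11) = 99322 × 1490.3/1500 ≈ 98680 Hz.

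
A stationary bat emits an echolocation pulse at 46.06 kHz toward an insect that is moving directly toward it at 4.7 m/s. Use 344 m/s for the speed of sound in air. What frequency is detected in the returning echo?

47.3 kHz

The insect first receives the wave as a moving observer: f₁ = f₀ · (v + u)/v = 46.06 × (344 + 4.7)/344 ≈ 46.7 kHz.
On reflection it acts as a source moving toward the stationary detector: f₂ = f₁ · v/(v − u) = 46.7 × 344/339.3 ≈ 47.3 kHz.
Equivalently f₂ = f₀ · (v + u)/(v − u).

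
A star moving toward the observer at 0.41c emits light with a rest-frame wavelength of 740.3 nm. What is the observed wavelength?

Relativistic Doppler for wavelength: λ' = λ₀ · √((1 − β)/(1 + β)).
λ' = 740.3 × √(0.5900/1.4100) = 740.3 × 0.64687 ≈ 478.9 nm.

478.9 nm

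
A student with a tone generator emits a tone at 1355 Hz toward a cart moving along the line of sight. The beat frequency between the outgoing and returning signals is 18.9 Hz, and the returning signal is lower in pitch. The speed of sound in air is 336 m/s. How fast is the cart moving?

Double Doppler shift off a moving reflector: f₂ = f₀ · (v + u)/(v − u) (u > 0 toward emitter).
Returning signal is lower, so f₂ = f₀ − Δf = 1355 − 18.9 = 1336.1 Hz.
Rearranging, u = v · (f₂ − f₀)/(f₂ + f₀) = 336 × -18.9/2691.1 ≈ -2.36 m/s.
So the cart is moving at 2.36 m/s away from the emitter.

2.36 m/s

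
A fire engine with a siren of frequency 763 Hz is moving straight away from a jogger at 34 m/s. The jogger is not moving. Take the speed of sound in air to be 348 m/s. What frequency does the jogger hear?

695 Hz

With the source moving away from a stationary observer, f' = f · v/(v + v_s).
f' = 763 × 348/(348 + 34) = 763 × 348/382 ≈ 695 Hz.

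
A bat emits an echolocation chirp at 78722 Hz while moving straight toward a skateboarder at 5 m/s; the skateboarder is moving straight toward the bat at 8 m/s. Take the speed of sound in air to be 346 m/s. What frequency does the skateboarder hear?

81723 Hz

General Doppler shift: f' = f · (v + v_o)/(v − v_s).
f' = 78722 × (346 + 8)/(346 − 5) = 78722 × 354/341 ≈ 81723 Hz.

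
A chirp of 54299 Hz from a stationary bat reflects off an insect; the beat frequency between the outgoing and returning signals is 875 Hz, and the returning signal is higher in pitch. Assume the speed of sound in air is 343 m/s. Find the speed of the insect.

2.74 m/s

Double Doppler shift off a moving reflector: f₂ = f₀ · (v + u)/(v − u) (u > 0 toward emitter).
Returning signal is higher, so f₂ = f₀ + Δf = 54299 + 875 = 55174 Hz.
Rearranging, u = v · (f₂ − f₀)/(f₂ + f₀) = 343 × 875/109473 ≈ 2.74 m/s.
So the insect is moving at 2.74 m/s toward the emitter.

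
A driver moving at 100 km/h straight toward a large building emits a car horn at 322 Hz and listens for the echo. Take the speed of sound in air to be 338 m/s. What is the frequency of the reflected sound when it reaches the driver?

380 Hz

100 km/h = 27.78 m/s.
The large building receives the sound from a moving source: f₁ = f₀ · v/(v − v_e) = 322 × 338/310.22 ≈ 351 Hz.
On the return leg the driver is a moving observer: f₂ = f₁ · (v + v_e)/v = 351 × 365.78/338 ≈ 380 Hz.
Equivalently f₂ = f₀ · (v + v_e)/(v − v_e).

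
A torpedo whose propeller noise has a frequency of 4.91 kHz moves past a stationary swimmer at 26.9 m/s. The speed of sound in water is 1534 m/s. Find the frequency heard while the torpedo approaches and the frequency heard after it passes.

Approaching: f₁ = f · v/(v − v_s) = 4.91 × 1534/1507.1 ≈ 5.00 kHz.
Receding: f₂ = f · v/(v + v_s) = 4.91 × 1534/1560.9 ≈ 4.83 kHz.

5.00 kHz approaching; 4.83 kHz receding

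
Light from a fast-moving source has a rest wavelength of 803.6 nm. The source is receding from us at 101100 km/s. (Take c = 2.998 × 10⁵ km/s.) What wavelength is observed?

β = v/c = 101100/299800 = 0.3372.
Relativistic Doppler for wavelength: λ' = λ₀ · √((1 + β)/(1 − β)).
λ' = 803.6 × √(1.3372/0.6628) = 803.6 × 1.42043 ≈ 1141.5 nm.

1141.5 nm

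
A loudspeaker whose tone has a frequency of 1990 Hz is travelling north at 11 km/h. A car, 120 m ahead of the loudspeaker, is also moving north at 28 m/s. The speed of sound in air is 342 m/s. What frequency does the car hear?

11 km/h = 3.056 m/s.
The car is ahead, so the loudspeaker is moving toward it while the car is moving away from the loudspeaker.
With source approaching and observer receding, f' = f · (v − v_o)/(v − v_s).
f' = 1990 × (342 − 28)/(342 − 3.056) = 1990 × 314/338.94 ≈ 1844 Hz.

1844 Hz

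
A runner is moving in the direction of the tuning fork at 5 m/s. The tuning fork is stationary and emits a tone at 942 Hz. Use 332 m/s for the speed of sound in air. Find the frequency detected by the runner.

Only the observer moves, toward the source, so f' = f · (v + v_o)/v.
f' = 942 × (332 + 5)/332 = 942 × 337/332 ≈ 956 Hz.

956 Hz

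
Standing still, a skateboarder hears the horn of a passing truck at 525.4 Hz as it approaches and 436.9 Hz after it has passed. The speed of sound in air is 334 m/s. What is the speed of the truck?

31 m/s

f₁/f₂ = (v + v_s)/(v − v_s), so v_s = v · (f₁ − f₂)/(f₁ + f₂).
v_s = 334 × (525.4 − 436.9)/(525.4 + 436.9) = 334 × 88.5/962.3 ≈ 31 m/s.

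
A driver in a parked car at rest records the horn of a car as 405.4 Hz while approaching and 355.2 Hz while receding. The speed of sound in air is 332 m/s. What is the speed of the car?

21.9 m/s

f₁/f₂ = (v + v_s)/(v − v_s), so v_s = v · (f₁ − f₂)/(f₁ + f₂).
v_s = 332 × (405.4 − 355.2)/(405.4 + 355.2) = 332 × 50.2/760.6 ≈ 21.9 m/s.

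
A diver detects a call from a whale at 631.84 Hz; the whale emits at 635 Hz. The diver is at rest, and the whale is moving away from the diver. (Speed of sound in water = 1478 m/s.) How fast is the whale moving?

f' = f · v/(v + v_s) ⇒ v_s = v · |1 − f/f'|.
v_s = 1478 × |1 − 635/631.84| = 1478 × 0.005001 ≈ 7.4 m/s.

7.4 m/s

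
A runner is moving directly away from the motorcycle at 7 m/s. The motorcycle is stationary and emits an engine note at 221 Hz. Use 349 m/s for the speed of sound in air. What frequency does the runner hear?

Only the observer moves, away from the source, so f' = f · (v − v_o)/v.
f' = 221 × (349 − 7)/349 = 221 × 342/349 ≈ 217 Hz.

217 Hz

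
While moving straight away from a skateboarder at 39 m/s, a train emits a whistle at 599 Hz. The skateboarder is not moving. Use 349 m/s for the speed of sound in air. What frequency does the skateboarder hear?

539 Hz

Moving source, stationary observer: f' = f · v/(v + v_s) since the source is receding.
f' = 599 × 349/(349 + 39) = 599 × 349/388 ≈ 539 Hz.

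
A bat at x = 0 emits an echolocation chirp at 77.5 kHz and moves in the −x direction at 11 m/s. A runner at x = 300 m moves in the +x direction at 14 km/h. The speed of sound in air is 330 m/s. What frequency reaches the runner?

14 km/h = 3.889 m/s.
The observer lies on the +x side, so the source is heading away from the observer and the observer is heading away from the source.
General Doppler shift: f' = f · (v − v_o)/(v + v_s).
f' = 77.5 × (330 − 3.889)/(330 + 11) = 77.5 × 326.11/341 ≈ 74.1 kHz.

74.1 kHz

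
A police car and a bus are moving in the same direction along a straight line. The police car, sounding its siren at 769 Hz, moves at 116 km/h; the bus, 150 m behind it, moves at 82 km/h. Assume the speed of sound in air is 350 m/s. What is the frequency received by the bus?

750 Hz

116 km/h = 32.22 m/s; 82 km/h = 22.78 m/s.
The bus is behind, so the police car is moving away from it while the bus is moving toward the police car.
Both move, so f' = f · (v + v_o)/(v + v_s).
f' = 769 × (350 + 22.78)/(350 + 32.22) = 769 × 372.78/382.22 ≈ 750 Hz.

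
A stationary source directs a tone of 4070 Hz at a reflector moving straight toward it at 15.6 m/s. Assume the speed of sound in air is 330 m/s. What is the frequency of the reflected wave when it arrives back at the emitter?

At the reflector (a moving observer), f₁ = f₀ · (v + u)/v = 4070 × 345.6/330 ≈ 4262 Hz.
On reflection it acts as a source moving toward the stationary detector: f₂ = f₁ · v/(v − u) = 4262 × 330/314.4 ≈ 4474 Hz.

4474 Hz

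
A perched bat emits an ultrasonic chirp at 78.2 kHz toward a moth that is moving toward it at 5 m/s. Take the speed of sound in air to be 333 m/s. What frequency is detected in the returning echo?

At the moth (a moving observer), f₁ = f₀ · (v + u)/v = 78.2 × 338/333 ≈ 79.4 kHz.
On reflection it acts as a source moving toward the stationary detector: f₂ = f₁ · v/(v − u) = 79.4 × 333/328 ≈ 80.6 kHz.
Equivalently f₂ = f₀ · (v + u)/(v − u).

80.6 kHz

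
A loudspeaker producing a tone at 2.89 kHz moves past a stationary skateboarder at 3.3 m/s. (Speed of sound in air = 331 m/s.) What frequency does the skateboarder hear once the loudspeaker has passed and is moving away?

Receding: f₂ = f · v/(v + v_s) = 2.89 × 331/334.3 ≈ 2.86 kHz.

2.86 kHz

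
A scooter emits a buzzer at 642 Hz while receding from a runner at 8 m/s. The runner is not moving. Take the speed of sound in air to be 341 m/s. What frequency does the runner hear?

627 Hz

Only the source moves, away from the listener, so f' = f · v/(v + v_s).
f' = 642 × 341/(341 + 8) = 642 × 341/349 ≈ 627 Hz.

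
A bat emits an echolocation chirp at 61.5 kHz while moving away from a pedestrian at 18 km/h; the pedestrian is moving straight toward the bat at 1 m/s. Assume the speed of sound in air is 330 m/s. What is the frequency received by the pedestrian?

60.8 kHz

18 km/h = 5 m/s.
With source receding and observer approaching, f' = f · (v + v_o)/(v + v_s).
f' = 61.5 × (330 + 1)/(330 + 5) = 61.5 × 331/335 ≈ 60.8 kHz.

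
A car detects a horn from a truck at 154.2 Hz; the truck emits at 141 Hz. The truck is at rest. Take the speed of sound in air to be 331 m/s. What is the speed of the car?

31 m/s

f' > f, so the car is approaching.
f' = f · (v + v_o)/v ⇒ v_o = v · |f'/f − 1|.
v_o = 331 × |154.2/141 − 1| = 331 × 0.09362 ≈ 31 m/s.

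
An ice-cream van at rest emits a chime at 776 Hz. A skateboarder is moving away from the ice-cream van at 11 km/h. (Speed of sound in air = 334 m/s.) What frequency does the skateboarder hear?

11 km/h = 3.056 m/s.
Moving observer, stationary source: f' = f · (v − v_o)/v.
f' = 776 × (334 − 3.056)/334 = 776 × 330.94/334 ≈ 769 Hz.

769 Hz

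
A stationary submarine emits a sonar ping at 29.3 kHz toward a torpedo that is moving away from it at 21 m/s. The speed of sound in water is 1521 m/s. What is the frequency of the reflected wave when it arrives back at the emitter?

At the torpedo (a moving observer), f₁ = f₀ · (v − u)/v = 29.3 × 1500/1521 ≈ 28.9 kHz.
The reflection then acts as a moving source: f₂ = f₁ · v/(v + u) ≈ 28.5 kHz.

28.5 kHz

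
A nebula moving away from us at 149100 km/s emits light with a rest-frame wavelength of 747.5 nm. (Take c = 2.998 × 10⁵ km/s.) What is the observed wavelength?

β = v/c = 149100/299800 = 0.4973.
Relativistic Doppler for wavelength: λ' = λ₀ · √((1 + β)/(1 − β)).
λ' = 747.5 × √(1.4973/0.5027) = 747.5 × 1.72591 ≈ 1290.1 nm.

1290.1 nm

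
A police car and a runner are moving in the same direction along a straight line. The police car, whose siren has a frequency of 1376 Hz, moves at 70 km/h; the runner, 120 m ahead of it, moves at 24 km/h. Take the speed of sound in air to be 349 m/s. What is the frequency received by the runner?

1429 Hz

70 km/h = 19.44 m/s; 24 km/h = 6.667 m/s.
The runner is ahead, so the police car is moving toward it while the runner is moving away from the police car.
General Doppler shift: f' = f · (v − v_o)/(v − v_s).
f' = 1376 × (349 − 6.667)/(349 − 19.44) = 1376 × 342.33/329.56 ≈ 1429 Hz.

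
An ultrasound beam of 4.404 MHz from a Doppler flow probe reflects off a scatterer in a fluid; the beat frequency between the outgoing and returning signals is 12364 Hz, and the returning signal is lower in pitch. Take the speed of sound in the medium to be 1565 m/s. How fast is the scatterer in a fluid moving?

Double Doppler shift off a moving reflector: f₂ = f₀ · (v + u)/(v − u) (u > 0 toward emitter).
Returning signal is lower, so f₂ = f₀ − Δf = 4404000 − 12364 = 4391636 Hz.
Rearranging, u = v · (f₂ − f₀)/(f₂ + f₀) = 1565 × -12364/8795636 ≈ -2.20 m/s.
So the scatterer in a fluid is moving at 2.20 m/s away from the emitter.

2.20 m/s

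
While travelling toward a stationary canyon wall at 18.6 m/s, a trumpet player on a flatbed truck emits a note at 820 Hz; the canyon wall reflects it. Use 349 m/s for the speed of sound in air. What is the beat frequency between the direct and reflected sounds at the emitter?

The canyon wall receives the sound from a moving source: f₁ = f₀ · v/(v − v_e) = 820 × 349/330.4 ≈ 866.2 Hz.
On the return leg the trumpet player on a flatbed truck is a moving observer: f₂ = f₁ · (v + v_e)/v = 866.2 × 367.6/349 ≈ 912.3 Hz.
Beat against the emitted tone: |f₂ − f₀| = 2v_e·f₀/(v − v_e) = 2 × 18.6 × 820/330.4 ≈ 92 Hz.

92 Hz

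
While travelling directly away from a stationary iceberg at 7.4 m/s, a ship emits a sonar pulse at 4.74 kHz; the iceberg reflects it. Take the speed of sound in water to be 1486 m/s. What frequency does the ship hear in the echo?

The iceberg receives the sound from a moving source: f₁ = f₀ · v/(v + v_e) = 4.74 × 1486/1493.4 ≈ 4.72 kHz.
On the return leg the ship is a moving observer: f₂ = f₁ · (v − v_e)/v = 4.72 × 1478.6/1486 ≈ 4.69 kHz.

4.69 kHz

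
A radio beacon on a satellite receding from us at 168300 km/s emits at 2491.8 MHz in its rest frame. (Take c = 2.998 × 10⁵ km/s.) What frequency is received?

1320.7 MHz

β = v/c = 168300/299800 = 0.5614.
Relativistic Doppler for frequency: f' = f₀ · √((1 − β)/(1 + β)).
f' = 2491.8 × √(0.4386/1.5614) = 2491.8 × 0.53002 ≈ 1320.7 MHz.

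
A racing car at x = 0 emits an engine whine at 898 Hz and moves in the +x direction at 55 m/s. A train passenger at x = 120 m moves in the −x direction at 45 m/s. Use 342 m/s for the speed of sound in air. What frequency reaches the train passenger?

1211 Hz

The observer lies on the +x side, so the source is heading toward the observer and the observer is heading toward the source.
With source approaching and observer approaching, f' = f · (v + v_o)/(v − v_s).
f' = 898 × (342 + 45)/(342 − 55) = 898 × 387/287 ≈ 1211 Hz.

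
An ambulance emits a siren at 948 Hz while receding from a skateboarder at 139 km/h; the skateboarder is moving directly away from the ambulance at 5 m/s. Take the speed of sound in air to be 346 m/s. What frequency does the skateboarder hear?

139 km/h = 38.61 m/s.
With source receding and observer receding, f' = f · (v − v_o)/(v + v_s).
f' = 948 × (346 − 5)/(346 + 38.61) = 948 × 341/384.61 ≈ 841 Hz.

841 Hz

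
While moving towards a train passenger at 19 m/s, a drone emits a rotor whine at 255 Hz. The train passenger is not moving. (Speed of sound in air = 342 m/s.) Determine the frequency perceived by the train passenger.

Only the source moves, toward the listener, so f' = f · v/(v − v_s).
f' = 255 × 342/(342 − 19) = 255 × 342/323 ≈ 270 Hz.

270 Hz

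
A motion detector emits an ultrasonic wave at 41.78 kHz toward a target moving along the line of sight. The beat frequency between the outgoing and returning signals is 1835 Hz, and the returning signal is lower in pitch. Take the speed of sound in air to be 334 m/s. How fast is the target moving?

7.5 m/s

Double Doppler shift off a moving reflector: f₂ = f₀ · (v + u)/(v − u) (u > 0 toward emitter).
Returning signal is lower, so f₂ = f₀ − Δf = 41780 − 1835 = 39945 Hz.
Rearranging, u = v · (f₂ − f₀)/(f₂ + f₀) = 334 × -1835/81725 ≈ -7.5 m/s.
So the target is moving at 7.5 m/s away from the emitter.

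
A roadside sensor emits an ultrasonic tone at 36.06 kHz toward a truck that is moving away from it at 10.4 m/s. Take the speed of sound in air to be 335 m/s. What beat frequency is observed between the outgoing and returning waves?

2172 Hz

At the truck (a moving observer), f₁ = f₀ · (v − u)/v = 36.06 × 324.6/335 ≈ 34.94 kHz.
On reflection it acts as a source moving away from the stationary detector: f₂ = f₁ · v/(v + u) = 34.94 × 335/345.4 ≈ 33.89 kHz.
Equivalently f₂ = f₀ · (v − u)/(v + u).
Beat frequency (with f₀ = 36060 Hz): |f₂ − f₀| = 2u·f₀/(v + u) = 2 × 10.4 × 36060/345.4 ≈ 2172 Hz.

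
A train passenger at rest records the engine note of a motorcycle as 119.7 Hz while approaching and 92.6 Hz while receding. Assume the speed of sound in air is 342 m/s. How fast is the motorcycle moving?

f₁/f₂ = (v + v_s)/(v − v_s), so v_s = v · (f₁ − f₂)/(f₁ + f₂).
v_s = 342 × (119.7 − 92.6)/(119.7 + 92.6) = 342 × 27.1/212.3 ≈ 44 m/s.

44 m/s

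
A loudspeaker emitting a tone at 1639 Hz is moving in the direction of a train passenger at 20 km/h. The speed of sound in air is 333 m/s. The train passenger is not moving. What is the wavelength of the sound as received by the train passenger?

20.0 cm

20 km/h = 5.556 m/s.
Moving source, stationary observer: f' = f · v/(v − v_s) since the source is approaching.
f' = 1639 × 333/(333 − 5.556) ≈ 1667 Hz.
λ' = v/f' = 333/1666.81 ≈ 20.0 cm.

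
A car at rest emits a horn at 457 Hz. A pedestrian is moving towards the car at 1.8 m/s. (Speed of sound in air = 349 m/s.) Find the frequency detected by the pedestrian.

Moving observer, stationary source: f' = f · (v + v_o)/v.
f' = 457 × (349 + 1.8)/349 = 457 × 350.8/349 ≈ 459 Hz.

459 Hz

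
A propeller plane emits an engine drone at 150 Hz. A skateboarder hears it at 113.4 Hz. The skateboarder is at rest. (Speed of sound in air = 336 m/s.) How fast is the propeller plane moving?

108 m/s

f' < f, so the propeller plane is receding.
f' = f · v/(v + v_s) ⇒ v_s = v · |1 − f/f'|.
v_s = 336 × |1 − 150/113.4| = 336 × 0.3228 ≈ 108 m/s.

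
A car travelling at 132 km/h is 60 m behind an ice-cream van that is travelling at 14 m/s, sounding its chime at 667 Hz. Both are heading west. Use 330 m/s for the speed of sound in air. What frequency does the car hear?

132 km/h = 36.67 m/s.
The car is behind, so the ice-cream van is moving away from it while the car is moving toward the ice-cream van.
Both move, so f' = f · (v + v_o)/(v + v_s).
f' = 667 × (330 + 36.67)/(330 + 14) = 667 × 366.67/344 ≈ 711 Hz.

711 Hz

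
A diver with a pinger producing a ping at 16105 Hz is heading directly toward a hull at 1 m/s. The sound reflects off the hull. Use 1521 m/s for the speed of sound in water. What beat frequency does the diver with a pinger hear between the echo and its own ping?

21.2 Hz

The hull receives the sound from a moving source: f₁ = f₀ · v/(v − v_e) = 16105 × 1521/1520 ≈ 16115.6 Hz.
On the return leg the diver with a pinger is a moving observer: f₂ = f₁ · (v + v_e)/v = 16115.6 × 1522/1521 ≈ 16126.2 Hz.
Beat against the emitted tone: |f₂ − f₀| = 2v_e·f₀/(v − v_e) = 2 × 1 × 16105/1520 ≈ 21.2 Hz.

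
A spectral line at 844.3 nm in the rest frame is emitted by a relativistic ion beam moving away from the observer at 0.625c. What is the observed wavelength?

Relativistic Doppler for wavelength: λ' = λ₀ · √((1 + β)/(1 − β)).
λ' = 844.3 × √(1.6250/0.3750) = 844.3 × 2.08167 ≈ 1757.6 nm.

1757.6 nm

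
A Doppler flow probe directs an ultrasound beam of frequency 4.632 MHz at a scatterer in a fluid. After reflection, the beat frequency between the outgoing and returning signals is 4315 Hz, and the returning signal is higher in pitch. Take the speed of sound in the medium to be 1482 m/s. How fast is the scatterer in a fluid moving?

0.69 m/s

Double Doppler shift off a moving reflector: f₂ = f₀ · (v + u)/(v − u) (u > 0 toward emitter).
Returning signal is higher, so f₂ = f₀ + Δf = 4632000 + 4315 = 4636315 Hz.
Rearranging, u = v · (f₂ − f₀)/(f₂ + f₀) = 1482 × 4315/9268315 ≈ 0.69 m/s.
So the scatterer in a fluid is moving at 0.69 m/s toward the emitter.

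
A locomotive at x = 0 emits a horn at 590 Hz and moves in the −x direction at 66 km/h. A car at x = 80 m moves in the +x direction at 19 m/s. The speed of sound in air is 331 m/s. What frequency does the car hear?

66 km/h = 18.33 m/s.
The observer lies on the +x side, so the source is heading away from the observer and the observer is heading away from the source.
With source receding and observer receding, f' = f · (v − v_o)/(v + v_s).
f' = 590 × (331 − 19)/(331 + 18.33) = 590 × 312/349.33 ≈ 527 Hz.

527 Hz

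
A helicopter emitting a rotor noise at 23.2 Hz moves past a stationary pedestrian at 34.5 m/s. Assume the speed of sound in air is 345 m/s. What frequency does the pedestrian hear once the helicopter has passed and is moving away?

21.1 Hz

Receding: f₂ = f · v/(v + v_s) = 23.2 × 345/379.5 ≈ 21.1 Hz.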